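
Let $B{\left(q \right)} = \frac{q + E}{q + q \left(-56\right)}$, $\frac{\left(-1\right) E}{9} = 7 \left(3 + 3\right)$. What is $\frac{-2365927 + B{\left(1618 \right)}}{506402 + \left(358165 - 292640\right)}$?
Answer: $- \frac{21054384497}{5089578373} \approx -4.1368$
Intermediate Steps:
$E = -378$ ($E = - 9 \cdot 7 \left(3 + 3\right) = - 9 \cdot 7 \cdot 6 = \left(-9\right) 42 = -378$)
$B{\left(q \right)} = - \frac{-378 + q}{55 q}$ ($B{\left(q \right)} = \frac{q - 378}{q + q \left(-56\right)} = \frac{-378 + q}{q - 56 q} = \frac{-378 + q}{\left(-55\right) q} = \left(-378 + q\right) \left(- \frac{1}{55 q}\right) = - \frac{-378 + q}{55 q}$)
$\frac{-2365927 + B{\left(1618 \right)}}{506402 + \left(358165 - 292640\right)} = \frac{-2365927 + \frac{378 - 1618}{55 \cdot 1618}}{506402 + \left(358165 - 292640\right)} = \frac{-2365927 + \frac{1}{55} \cdot \frac{1}{1618} \left(378 - 1618\right)}{506402 + 65525} = \frac{-2365927 + \frac{1}{55} \cdot \frac{1}{1618} \left(-1240\right)}{571927} = \left(-2365927 - \frac{124}{8899}\right) \frac{1}{571927} = \left(- \frac{21054384497}{8899}\right) \frac{1}{571927} = - \frac{21054384497}{5089578373}$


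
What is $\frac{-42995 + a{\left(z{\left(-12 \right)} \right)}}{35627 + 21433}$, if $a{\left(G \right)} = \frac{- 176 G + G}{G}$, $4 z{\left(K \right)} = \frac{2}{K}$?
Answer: $- \frac{1439}{1902} \approx -0.75657$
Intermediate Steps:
$z{\left(K \right)} = \frac{1}{2 K}$ ($z{\left(K \right)} = \frac{2 \frac{1}{K}}{4} = \frac{1}{2 K}$)
$a{\left(G \right)} = -175$ ($a{\left(G \right)} = \frac{\left(-175\right) G}{G} = -175$)
$\frac{-42995 + a{\left(z{\left(-12 \right)} \right)}}{35627 + 21433} = \frac{-42995 - 175}{35627 + 21433} = - \frac{43170}{57060} = \left(-43170\right) \frac{1}{57060} = - \frac{1439}{1902}$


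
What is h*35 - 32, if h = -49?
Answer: -1747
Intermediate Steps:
h*35 - 32 = -49*35 - 32 = -1715 - 32 = -1747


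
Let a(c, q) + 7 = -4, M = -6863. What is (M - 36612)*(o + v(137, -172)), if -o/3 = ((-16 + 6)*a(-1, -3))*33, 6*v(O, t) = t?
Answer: 1424067100/3 ≈ 4.7469e+8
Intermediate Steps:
v(O, t) = t/6
a(c, q) = -11 (a(c, q) = -7 - 4 = -11)
o = -10890 (o = -3*(-16 + 6)*(-11)*33 = -3*(-10*(-11))*33 = -330*33 = -3*3630 = -10890)
(M - 36612)*(o + v(137, -172)) = (-6863 - 36612)*(-10890 + (⅙)*(-172)) = -43475*(-10890 - 86/3) = -43475*(-32756/3) = 1424067100/3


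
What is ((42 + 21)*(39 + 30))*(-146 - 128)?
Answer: -1191078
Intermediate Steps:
((42 + 21)*(39 + 30))*(-146 - 128) = (63*69)*(-274) = 4347*(-274) = -1191078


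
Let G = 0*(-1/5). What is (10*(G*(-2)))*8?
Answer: 0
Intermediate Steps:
G = 0 (G = 0*(-1*⅕) = 0*(-⅕) = 0)
(10*(G*(-2)))*8 = (10*(0*(-2)))*8 = (10*0)*8 = 0*8 = 0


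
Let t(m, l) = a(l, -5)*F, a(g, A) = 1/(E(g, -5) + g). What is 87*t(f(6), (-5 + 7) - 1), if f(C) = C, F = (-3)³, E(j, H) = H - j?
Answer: 2349/5 ≈ 469.80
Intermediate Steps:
F = -27
a(g, A) = -⅕ (a(g, A) = 1/((-5 - g) + g) = 1/(-5) = -⅕)
t(m, l) = 27/5 (t(m, l) = -⅕*(-27) = 27/5)
87*t(f(6), (-5 + 7) - 1) = 87*(27/5) = 2349/5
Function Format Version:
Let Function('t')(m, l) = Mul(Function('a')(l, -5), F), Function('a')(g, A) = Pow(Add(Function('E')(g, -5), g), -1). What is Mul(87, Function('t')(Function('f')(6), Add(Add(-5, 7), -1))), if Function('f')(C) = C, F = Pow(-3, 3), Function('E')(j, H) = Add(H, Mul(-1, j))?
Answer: Rational(2349, 5) ≈ 469.80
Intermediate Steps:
F = -27
Function('a')(g, A) = Rational(-1, 5) (Function('a')(g, A) = Pow(Add(Add(-5, Mul(-1, g)), g), -1) = Pow(-5, -1) = Rational(-1, 5))
Function('t')(m, l) = Rational(27, 5) (Function('t')(m, l) = Mul(Rational(-1, 5), -27) = Rational(27, 5))
Mul(87, Function('t')(Function('f')(6), Add(Add(-5, 7), -1))) = Mul(87, Rational(27, 5)) = Rational(2349, 5)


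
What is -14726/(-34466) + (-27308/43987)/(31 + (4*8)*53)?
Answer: 558863738523/1309114305917 ≈ 0.42690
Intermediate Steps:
-14726/(-34466) + (-27308/43987)/(31 + (4*8)*53) = -14726*(-1/34466) + (-27308*1/43987)/(31 + 32*53) = 7363/17233 - 27308/(43987*(31 + 1696)) = 7363/17233 - 27308/43987/1727 = 7363/17233 - 27308/43987*1/1727 = 7363/17233 - 27308/75965549 = 558863738523/1309114305917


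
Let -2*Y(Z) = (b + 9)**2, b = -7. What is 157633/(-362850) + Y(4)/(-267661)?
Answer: -42191480713/97120793850 ≈ -0.43442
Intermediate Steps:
Y(Z) = -2 (Y(Z) = -(-7 + 9)**2/2 = -1/2*2**2 = -1/2*4 = -2)
157633/(-362850) + Y(4)/(-267661) = 157633/(-362850) - 2/(-267661) = 157633*(-1/362850) - 2*(-1/267661) = -157633/362850 + 2/267661 = -42191480713/97120793850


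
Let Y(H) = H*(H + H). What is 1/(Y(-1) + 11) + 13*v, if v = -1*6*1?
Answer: -1013/13 ≈ -77.923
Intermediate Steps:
Y(H) = 2*H² (Y(H) = H*(2*H) = 2*H²)
v = -6 (v = -6*1 = -6)
1/(Y(-1) + 11) + 13*v = 1/(2*(-1)² + 11) + 13*(-6) = 1/(2*1 + 11) - 78 = 1/(2 + 11) - 78 = 1/13 - 78 = -1013/13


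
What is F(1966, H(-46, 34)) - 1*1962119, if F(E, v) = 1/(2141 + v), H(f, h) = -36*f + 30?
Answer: -7509029412/3827 ≈ -1.9621e+6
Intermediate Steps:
H(f, h) = 30 - 36*f
F(1966, H(-46, 34)) - 1*1962119 = 1/(2141 + (30 - 36*(-46))) - 1*1962119 = 1/(2141 + (30 + 1656)) - 1962119 = 1/(2141 + 1686) - 1962119 = 1/3827 - 1962119 = -7509029412/3827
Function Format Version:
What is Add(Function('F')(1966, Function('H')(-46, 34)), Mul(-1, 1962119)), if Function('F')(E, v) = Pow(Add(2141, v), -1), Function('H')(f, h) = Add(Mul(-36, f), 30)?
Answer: Rational(-7509029412, 3827) ≈ -1.9621e+6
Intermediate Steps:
Function('H')(f, h) = Add(30, Mul(-36, f))
Add(Function('F')(1966, Function('H')(-46, 34)), Mul(-1, 1962119)) = Add(Pow(Add(2141, Add(30, Mul(-36, -46))), -1), Mul(-1, 1962119)) = Add(Pow(Add(2141, Add(30, 1656)), -1), -1962119) = Add(Pow(Add(2141, 1686), -1), -1962119) = Add(Pow(3827, -1), -1962119) = Add(Rational(1, 3827), -1962119) = Rational(-7509029412, 3827)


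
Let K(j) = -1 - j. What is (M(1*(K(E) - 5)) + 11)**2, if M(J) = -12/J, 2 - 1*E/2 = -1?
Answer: 144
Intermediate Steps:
E = 6 (E = 4 - 2*(-1) = 4 + 2 = 6)
(M(1*(K(E) - 5)) + 11)**2 = (-12/((-1 - 1*6) - 5) + 11)**2 = (-12/((-1 - 6) - 5) + 11)**2 = (-12/(-7 - 5) + 11)**2 = (-12/(1*(-12)) + 11)**2 = (-12/(-12) + 11)**2 = (-12*(-1/12) + 11)**2 = (1 + 11)**2 = 12**2 = 144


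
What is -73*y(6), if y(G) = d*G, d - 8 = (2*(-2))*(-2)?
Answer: -7008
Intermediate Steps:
d = 16 (d = 8 + (2*(-2))*(-2) = 8 - 4*(-2) = 8 + 8 = 16)
y(G) = 16*G
-73*y(6) = -1168*6 = -73*96 = -7008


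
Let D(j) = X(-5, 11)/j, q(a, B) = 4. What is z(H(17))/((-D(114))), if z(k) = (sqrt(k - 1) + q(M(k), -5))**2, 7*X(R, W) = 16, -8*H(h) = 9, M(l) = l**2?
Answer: -44289/64 - 399*I*sqrt(34)/4 ≈ -692.02 - 581.64*I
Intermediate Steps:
H(h) = -9/8 (H(h) = -1/8*9 = -9/8)
X(R, W) = 16/7 (X(R, W) = (1/7)*16 = 16/7)
D(j) = 16/(7*j)
z(k) = (4 + sqrt(-1 + k))**2 (z(k) = (sqrt(k - 1) + 4)**2 = (sqrt(-1 + k) + 4)**2 = (4 + sqrt(-1 + k))**2)
z(H(17))/((-D(114))) = (4 + sqrt(-1 - 9/8))**2/((-16/(7*114))) = (4 + sqrt(-17/8))**2/((-16/(7*114))) = (4 + I*sqrt(34)/4)**2/((-1*8/399)) = (4 + I*sqrt(34)/4)**2/(-8/399) = (4 + I*sqrt(34)/4)**2*(-399/8) = -399*(4 + I*sqrt(34)/4)**2/8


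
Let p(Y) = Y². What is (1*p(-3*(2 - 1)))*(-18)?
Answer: -162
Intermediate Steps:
(1*p(-3*(2 - 1)))*(-18) = (1*(-3*(2 - 1))²)*(-18) = (1*(-3*1)²)*(-18) = (1*(-3)²)*(-18) = (1*9)*(-18) = 9*(-18) = -162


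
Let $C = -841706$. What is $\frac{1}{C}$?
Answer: $- \frac{1}{841706} \approx -1.1881 \cdot 10^{-6}$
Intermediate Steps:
$\frac{1}{C} = \frac{1}{-841706} = - \frac{1}{841706}$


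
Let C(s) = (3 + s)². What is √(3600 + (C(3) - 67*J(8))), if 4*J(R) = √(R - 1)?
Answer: √(14544 - 67*√7)/2 ≈ 59.931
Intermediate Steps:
J(R) = √(-1 + R)/4 (J(R) = √(R - 1)/4 = √(-1 + R)/4)
√(3600 + (C(3) - 67*J(8))) = √(3600 + ((3 + 3)² - 67*√(-1 + 8)/4)) = √(3600 + (6² - 67*√7/4)) = √(3600 + (36 - 67*√7/4)) = √(3636 - 67*√7/4)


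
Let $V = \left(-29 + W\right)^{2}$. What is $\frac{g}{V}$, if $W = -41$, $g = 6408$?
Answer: $\frac{1602}{1225} \approx 1.3078$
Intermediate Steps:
$V = 4900$ ($V = \left(-29 - 41\right)^{2} = \left(-70\right)^{2} = 4900$)
$\frac{g}{V} = \frac{6408}{4900} = 6408 \cdot \frac{1}{4900} = \frac{1602}{1225}$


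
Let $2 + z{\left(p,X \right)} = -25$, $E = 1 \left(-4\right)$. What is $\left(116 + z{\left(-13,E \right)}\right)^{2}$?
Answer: $7921$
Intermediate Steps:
$E = -4$
$z{\left(p,X \right)} = -27$ ($z{\left(p,X \right)} = -2 - 25 = -27$)
$\left(116 + z{\left(-13,E \right)}\right)^{2} = \left(116 - 27\right)^{2} = 89^{2} = 7921$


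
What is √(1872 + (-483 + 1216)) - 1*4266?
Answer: -4266 + √2605 ≈ -4215.0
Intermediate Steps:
√(1872 + (-483 + 1216)) - 1*4266 = √(1872 + 733) - 4266 = √2605 - 4266 = -4266 + √2605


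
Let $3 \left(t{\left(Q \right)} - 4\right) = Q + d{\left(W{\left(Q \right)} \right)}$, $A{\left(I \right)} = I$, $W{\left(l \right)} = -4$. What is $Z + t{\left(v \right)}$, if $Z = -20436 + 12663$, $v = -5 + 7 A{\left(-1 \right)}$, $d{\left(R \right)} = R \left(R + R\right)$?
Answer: $- \frac{23287}{3} \approx -7762.3$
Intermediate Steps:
$d{\left(R \right)} = 2 R^{2}$ ($d{\left(R \right)} = R 2 R = 2 R^{2}$)
$v = -12$ ($v = -5 + 7 \left(-1\right) = -5 - 7 = -12$)
$t{\left(Q \right)} = \frac{44}{3} + \frac{Q}{3}$ ($t{\left(Q \right)} = 4 + \frac{Q + 2 \left(-4\right)^{2}}{3} = 4 + \frac{Q + 2 \cdot 16}{3} = 4 + \frac{Q + 32}{3} = 4 + \frac{32 + Q}{3} = 4 + \left(\frac{32}{3} + \frac{Q}{3}\right) = \frac{44}{3} + \frac{Q}{3}$)
$Z = -7773$
$Z + t{\left(v \right)} = -7773 + \left(\frac{44}{3} + \frac{1}{3} \left(-12\right)\right) = -7773 + \left(\frac{44}{3} - 4\right) = -7773 + \frac{32}{3} = - \frac{23287}{3}$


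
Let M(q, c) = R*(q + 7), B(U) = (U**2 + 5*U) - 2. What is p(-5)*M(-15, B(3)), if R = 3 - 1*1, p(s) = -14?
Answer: 224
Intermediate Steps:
R = 2 (R = 3 - 1 = 2)
B(U) = -2 + U**2 + 5*U
M(q, c) = 14 + 2*q (M(q, c) = 2*(q + 7) = 2*(7 + q) = 14 + 2*q)
p(-5)*M(-15, B(3)) = -14*(14 + 2*(-15)) = -14*(14 - 30) = -14*(-16) = 224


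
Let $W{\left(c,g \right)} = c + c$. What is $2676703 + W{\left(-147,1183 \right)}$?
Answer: $2676409$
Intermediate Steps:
$W{\left(c,g \right)} = 2 c$
$2676703 + W{\left(-147,1183 \right)} = 2676703 + 2 \left(-147\right) = 2676703 - 294 = 2676409$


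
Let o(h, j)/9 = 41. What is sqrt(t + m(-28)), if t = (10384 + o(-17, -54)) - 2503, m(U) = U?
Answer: sqrt(8222) ≈ 90.675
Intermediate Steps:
o(h, j) = 369 (o(h, j) = 9*41 = 369)
t = 8250 (t = (10384 + 369) - 2503 = 10753 - 2503 = 8250)
sqrt(t + m(-28)) = sqrt(8250 - 28) = sqrt(8222)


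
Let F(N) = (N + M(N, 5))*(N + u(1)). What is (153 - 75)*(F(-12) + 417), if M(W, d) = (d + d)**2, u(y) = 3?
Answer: -29250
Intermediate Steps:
M(W, d) = 4*d**2 (M(W, d) = (2*d)**2 = 4*d**2)
F(N) = (3 + N)*(100 + N) (F(N) = (N + 4*5**2)*(N + 3) = (N + 4*25)*(3 + N) = (N + 100)*(3 + N) = (100 + N)*(3 + N) = (3 + N)*(100 + N))
(153 - 75)*(F(-12) + 417) = (153 - 75)*((300 + (-12)**2 + 103*(-12)) + 417) = 78*((300 + 144 - 1236) + 417) = 78*(-792 + 417) = 78*(-375) = -29250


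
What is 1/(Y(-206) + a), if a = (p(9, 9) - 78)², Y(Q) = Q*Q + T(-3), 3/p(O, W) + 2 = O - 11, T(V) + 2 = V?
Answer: 16/778121 ≈ 2.0562e-5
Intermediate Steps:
T(V) = -2 + V
p(O, W) = 3/(-13 + O) (p(O, W) = 3/(-2 + (O - 11)) = 3/(-2 + (-11 + O)) = 3/(-13 + O))
Y(Q) = -5 + Q² (Y(Q) = Q*Q + (-2 - 3) = Q² - 5 = -5 + Q²)
a = 99225/16 (a = (3/(-13 + 9) - 78)² = (3/(-4) - 78)² = (3*(-¼) - 78)² = (-¾ - 78)² = (-315/4)² = 99225/16 ≈ 6201.6)
1/(Y(-206) + a) = 1/((-5 + (-206)²) + 99225/16) = 1/((-5 + 42436) + 99225/16) = 1/(42431 + 99225/16) = 1/(778121/16) = 16/778121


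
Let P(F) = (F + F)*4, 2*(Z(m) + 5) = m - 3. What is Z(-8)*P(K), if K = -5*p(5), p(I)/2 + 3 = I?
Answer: 1680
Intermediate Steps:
p(I) = -6 + 2*I
Z(m) = -13/2 + m/2 (Z(m) = -5 + (m - 3)/2 = -5 + (-3 + m)/2 = -5 + (-3/2 + m/2) = -13/2 + m/2)
K = -20 (K = -5*(-6 + 2*5) = -5*(-6 + 10) = -5*4 = -20)
P(F) = 8*F (P(F) = (2*F)*4 = 8*F)
Z(-8)*P(K) = (-13/2 + (½)*(-8))*(8*(-20)) = (-13/2 - 4)*(-160) = -21/2*(-160) = 1680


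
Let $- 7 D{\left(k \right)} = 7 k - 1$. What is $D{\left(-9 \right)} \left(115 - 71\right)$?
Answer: $\frac{2816}{7} \approx 402.29$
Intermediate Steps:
$D{\left(k \right)} = \frac{1}{7} - k$ ($D{\left(k \right)} = - \frac{7 k - 1}{7} = - \frac{-1 + 7 k}{7} = \frac{1}{7} - k$)
$D{\left(-9 \right)} \left(115 - 71\right) = \left(\frac{1}{7} - -9\right) \left(115 - 71\right) = \left(\frac{1}{7} + 9\right) 44 = \frac{64}{7} \cdot 44 = \frac{2816}{7}$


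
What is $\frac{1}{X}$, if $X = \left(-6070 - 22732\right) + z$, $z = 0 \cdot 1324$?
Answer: $- \frac{1}{28802} \approx -3.472 \cdot 10^{-5}$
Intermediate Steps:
$z = 0$
$X = -28802$ ($X = \left(-6070 - 22732\right) + 0 = -28802 + 0 = -28802$)
$\frac{1}{X} = \frac{1}{-28802} = - \frac{1}{28802}$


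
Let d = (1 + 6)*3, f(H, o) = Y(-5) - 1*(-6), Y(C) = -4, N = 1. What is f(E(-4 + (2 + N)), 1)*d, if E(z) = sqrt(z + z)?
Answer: 42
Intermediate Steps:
E(z) = sqrt(2)*sqrt(z) (E(z) = sqrt(2*z) = sqrt(2)*sqrt(z))
f(H, o) = 2 (f(H, o) = -4 - 1*(-6) = -4 + 6 = 2)
d = 21 (d = 7*3 = 21)
f(E(-4 + (2 + N)), 1)*d = 2*21 = 42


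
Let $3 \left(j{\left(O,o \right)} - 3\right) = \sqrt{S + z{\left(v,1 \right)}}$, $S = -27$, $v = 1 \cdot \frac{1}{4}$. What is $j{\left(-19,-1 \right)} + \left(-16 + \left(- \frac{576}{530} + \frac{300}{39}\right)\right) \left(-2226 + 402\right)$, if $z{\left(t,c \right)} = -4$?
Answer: $\frac{59042271}{3445} + \frac{i \sqrt{31}}{3} \approx 17139.0 + 1.8559 i$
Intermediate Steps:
$v = \frac{1}{4}$ ($v = 1 \cdot \frac{1}{4} = \frac{1}{4} \approx 0.25$)
$j{\left(O,o \right)} = 3 + \frac{i \sqrt{31}}{3}$ ($j{\left(O,o \right)} = 3 + \frac{\sqrt{-27 - 4}}{3} = 3 + \frac{\sqrt{-31}}{3} = 3 + \frac{i \sqrt{31}}{3}$)
$j{\left(-19,-1 \right)} + \left(-16 + \left(- \frac{576}{530} + \frac{300}{39}\right)\right) \left(-2226 + 402\right) = \left(3 + \frac{i \sqrt{31}}{3}\right) + \left(-16 + \left(- \frac{576}{530} + \frac{300}{39}\right)\right) \left(-2226 + 402\right) = \left(3 + \frac{i \sqrt{31}}{3}\right) + \left(-16 + \left(\left(-576\right) \frac{1}{530} + 300 \cdot \frac{1}{39}\right)\right) \left(-1824\right) = \left(3 + \frac{i \sqrt{31}}{3}\right) + \left(-16 + \left(- \frac{288}{265} + \frac{100}{13}\right)\right) \left(-1824\right) = \left(3 + \frac{i \sqrt{31}}{3}\right) + \left(-16 + \frac{22756}{3445}\right) \left(-1824\right) = \left(3 + \frac{i \sqrt{31}}{3}\right) - - \frac{59031936}{3445} = \left(3 + \frac{i \sqrt{31}}{3}\right) + \frac{59031936}{3445} = \frac{59042271}{3445} + \frac{i \sqrt{31}}{3}$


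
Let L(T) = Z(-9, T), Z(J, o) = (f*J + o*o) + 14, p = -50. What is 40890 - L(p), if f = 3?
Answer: 38403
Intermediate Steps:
Z(J, o) = 14 + o**2 + 3*J (Z(J, o) = (3*J + o*o) + 14 = (3*J + o**2) + 14 = (o**2 + 3*J) + 14 = 14 + o**2 + 3*J)
L(T) = -13 + T**2 (L(T) = 14 + T**2 + 3*(-9) = 14 + T**2 - 27 = -13 + T**2)
40890 - L(p) = 40890 - (-13 + (-50)**2) = 40890 - (-13 + 2500) = 40890 - 1*2487 = 40890 - 2487 = 38403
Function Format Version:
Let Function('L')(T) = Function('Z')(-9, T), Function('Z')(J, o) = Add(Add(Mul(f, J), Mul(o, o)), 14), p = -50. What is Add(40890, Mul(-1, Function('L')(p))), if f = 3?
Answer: 38403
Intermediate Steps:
Function('Z')(J, o) = Add(14, Pow(o, 2), Mul(3, J)) (Function('Z')(J, o) = Add(Add(Mul(3, J), Mul(o, o)), 14) = Add(Add(Mul(3, J), Pow(o, 2)), 14) = Add(Add(Pow(o, 2), Mul(3, J)), 14) = Add(14, Pow(o, 2), Mul(3, J)))
Function('L')(T) = Add(-13, Pow(T, 2)) (Function('L')(T) = Add(14, Pow(T, 2), Mul(3, -9)) = Add(14, Pow(T, 2), -27) = Add(-13, Pow(T, 2)))
Add(40890, Mul(-1, Function('L')(p))) = Add(40890, Mul(-1, Add(-13, Pow(-50, 2)))) = Add(40890, Mul(-1, Add(-13, 2500))) = Add(40890, Mul(-1, 2487)) = Add(40890, -2487) = 38403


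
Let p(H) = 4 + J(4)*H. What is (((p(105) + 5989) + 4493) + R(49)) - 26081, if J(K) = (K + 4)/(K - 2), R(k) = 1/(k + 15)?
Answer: -971199/64 ≈ -15175.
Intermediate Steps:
R(k) = 1/(15 + k)
J(K) = (4 + K)/(-2 + K)
p(H) = 4 + 4*H (p(H) = 4 + ((4 + 4)/(-2 + 4))*H = 4 + (8/2)*H = 4 + ((½)*8)*H = 4 + 4*H)
(((p(105) + 5989) + 4493) + R(49)) - 26081 = ((((4 + 4*105) + 5989) + 4493) + 1/(15 + 49)) - 26081 = ((((4 + 420) + 5989) + 4493) + 1/64) - 26081 = (((424 + 5989) + 4493) + 1/64) - 26081 = ((6413 + 4493) + 1/64) - 26081 = (10906 + 1/64) - 26081 = 697985/64 - 26081 = -971199/64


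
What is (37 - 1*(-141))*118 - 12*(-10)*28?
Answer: 24364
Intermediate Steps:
(37 - 1*(-141))*118 - 12*(-10)*28 = (37 + 141)*118 + 120*28 = 178*118 + 3360 = 21004 + 3360 = 24364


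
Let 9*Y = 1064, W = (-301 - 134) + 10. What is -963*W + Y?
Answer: 3684539/9 ≈ 4.0939e+5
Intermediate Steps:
W = -425 (W = -435 + 10 = -425)
Y = 1064/9 (Y = (⅑)*1064 = 1064/9 ≈ 118.22)
-963*W + Y = -963*(-425) + 1064/9 = 409275 + 1064/9 = 3684539/9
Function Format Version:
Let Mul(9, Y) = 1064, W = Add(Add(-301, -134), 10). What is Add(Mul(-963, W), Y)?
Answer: Rational(3684539, 9) ≈ 4.0939e+5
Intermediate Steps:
W = -425 (W = Add(-435, 10) = -425)
Y = Rational(1064, 9) (Y = Mul(Rational(1, 9), 1064) = Rational(1064, 9) ≈ 118.22)
Add(Mul(-963, W), Y) = Add(Mul(-963, -425), Rational(1064, 9)) = Add(409275, Rational(1064, 9)) = Rational(3684539, 9)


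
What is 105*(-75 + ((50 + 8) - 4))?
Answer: -2205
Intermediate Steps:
105*(-75 + ((50 + 8) - 4)) = 105*(-75 + (58 - 4)) = 105*(-75 + 54) = 105*(-21) = -2205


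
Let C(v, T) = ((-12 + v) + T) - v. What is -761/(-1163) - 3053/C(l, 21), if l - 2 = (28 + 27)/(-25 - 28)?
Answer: -3543790/10467 ≈ -338.57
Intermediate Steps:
l = 51/53 (l = 2 + (28 + 27)/(-25 - 28) = 2 + 55/(-53) = 2 + 55*(-1/53) = 2 - 55/53 = 51/53 ≈ 0.96226)
C(v, T) = -12 + T (C(v, T) = (-12 + T + v) - v = -12 + T)
-761/(-1163) - 3053/C(l, 21) = -761/(-1163) - 3053/(-12 + 21) = -761*(-1/1163) - 3053/9 = 761/1163 - 3053*1/9 = 761/1163 - 3053/9 = -3543790/10467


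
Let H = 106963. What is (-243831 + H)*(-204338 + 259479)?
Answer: -7547038388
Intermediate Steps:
(-243831 + H)*(-204338 + 259479) = (-243831 + 106963)*(-204338 + 259479) = -136868*55141 = -7547038388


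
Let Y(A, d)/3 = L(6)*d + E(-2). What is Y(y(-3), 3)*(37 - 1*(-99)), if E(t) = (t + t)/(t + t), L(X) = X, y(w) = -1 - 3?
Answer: 7752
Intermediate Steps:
y(w) = -4
E(t) = 1 (E(t) = (2*t)/((2*t)) = (2*t)*(1/(2*t)) = 1)
Y(A, d) = 3 + 18*d (Y(A, d) = 3*(6*d + 1) = 3*(1 + 6*d) = 3 + 18*d)
Y(y(-3), 3)*(37 - 1*(-99)) = (3 + 18*3)*(37 - 1*(-99)) = (3 + 54)*(37 + 99) = 57*136 = 7752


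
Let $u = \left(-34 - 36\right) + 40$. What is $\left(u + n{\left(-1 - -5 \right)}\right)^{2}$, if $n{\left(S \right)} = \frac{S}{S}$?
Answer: $841$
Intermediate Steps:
$n{\left(S \right)} = 1$
$u = -30$ ($u = -70 + 40 = -30$)
$\left(u + n{\left(-1 - -5 \right)}\right)^{2} = \left(-30 + 1\right)^{2} = \left(-29\right)^{2} = 841$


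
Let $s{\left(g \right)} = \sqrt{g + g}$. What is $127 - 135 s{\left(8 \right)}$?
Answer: $-413$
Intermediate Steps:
$s{\left(g \right)} = \sqrt{2} \sqrt{g}$ ($s{\left(g \right)} = \sqrt{2 g} = \sqrt{2} \sqrt{g}$)
$127 - 135 s{\left(8 \right)} = 127 - 135 \sqrt{2} \sqrt{8} = 127 - 135 \sqrt{2} \cdot 2 \sqrt{2} = 127 - 540 = -413$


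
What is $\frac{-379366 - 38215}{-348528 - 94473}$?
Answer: $\frac{417581}{443001} \approx 0.94262$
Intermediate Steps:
$\frac{-379366 - 38215}{-348528 - 94473} = - \frac{417581}{-443001} = \left(-417581\right) \left(- \frac{1}{443001}\right) = \frac{417581}{443001}$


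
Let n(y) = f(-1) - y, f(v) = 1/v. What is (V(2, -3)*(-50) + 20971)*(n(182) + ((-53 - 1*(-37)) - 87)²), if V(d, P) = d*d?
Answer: 216558446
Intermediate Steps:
f(v) = 1/v
V(d, P) = d²
n(y) = -1 - y (n(y) = 1/(-1) - y = -1 - y)
(V(2, -3)*(-50) + 20971)*(n(182) + ((-53 - 1*(-37)) - 87)²) = (2²*(-50) + 20971)*((-1 - 1*182) + ((-53 - 1*(-37)) - 87)²) = (4*(-50) + 20971)*((-1 - 182) + ((-53 + 37) - 87)²) = (-200 + 20971)*(-183 + (-16 - 87)²) = 20771*(-183 + (-103)²) = 20771*(-183 + 10609) = 20771*10426 = 216558446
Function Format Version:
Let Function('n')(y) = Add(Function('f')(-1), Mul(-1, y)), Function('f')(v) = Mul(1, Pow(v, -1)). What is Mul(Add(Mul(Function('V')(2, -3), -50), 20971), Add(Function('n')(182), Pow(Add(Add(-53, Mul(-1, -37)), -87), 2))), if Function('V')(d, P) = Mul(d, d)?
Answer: 216558446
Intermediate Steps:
Function('f')(v) = Pow(v, -1)
Function('V')(d, P) = Pow(d, 2)
Function('n')(y) = Add(-1, Mul(-1, y)) (Function('n')(y) = Add(Pow(-1, -1), Mul(-1, y)) = Add(-1, Mul(-1, y)))
Mul(Add(Mul(Function('V')(2, -3), -50), 20971), Add(Function('n')(182), Pow(Add(Add(-53, Mul(-1, -37)), -87), 2))) = Mul(Add(Mul(Pow(2, 2), -50), 20971), Add(Add(-1, Mul(-1, 182)), Pow(Add(Add(-53, Mul(-1, -37)), -87), 2))) = Mul(Add(Mul(4, -50), 20971), Add(Add(-1, -182), Pow(Add(Add(-53, 37), -87), 2))) = Mul(Add(-200, 20971), Add(-183, Pow(Add(-16, -87), 2))) = Mul(20771, Add(-183, Pow(-103, 2))) = Mul(20771, Add(-183, 10609)) = Mul(20771, 10426) = 216558446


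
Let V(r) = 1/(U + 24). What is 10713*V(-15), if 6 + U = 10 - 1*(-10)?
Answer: 10713/38 ≈ 281.92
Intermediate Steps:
U = 14 (U = -6 + (10 - 1*(-10)) = -6 + (10 + 10) = -6 + 20 = 14)
V(r) = 1/38 (V(r) = 1/(14 + 24) = 1/38)
10713*V(-15) = 10713*(1/38) = 10713/38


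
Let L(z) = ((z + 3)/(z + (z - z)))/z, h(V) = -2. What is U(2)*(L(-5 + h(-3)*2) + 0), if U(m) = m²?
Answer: -8/27 ≈ -0.29630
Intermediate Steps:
L(z) = (3 + z)/z² (L(z) = ((3 + z)/(z + 0))/z = ((3 + z)/z)/z = (3 + z)/z²)
U(2)*(L(-5 + h(-3)*2) + 0) = 2²*((3 + (-5 - 2*2))/(-5 - 2*2)² + 0) = 4*((3 + (-5 - 4))/(-5 - 4)² + 0) = 4*((3 - 9)/(-9)² + 0) = 4*((1/81)*(-6) + 0) = 4*(-2/27 + 0) = 4*(-2/27) = -8/27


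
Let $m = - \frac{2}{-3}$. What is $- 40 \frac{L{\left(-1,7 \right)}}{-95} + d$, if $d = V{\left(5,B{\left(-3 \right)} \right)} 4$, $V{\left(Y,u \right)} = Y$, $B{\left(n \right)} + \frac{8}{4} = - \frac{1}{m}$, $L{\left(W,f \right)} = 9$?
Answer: $\frac{452}{19} \approx 23.789$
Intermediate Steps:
$m = \frac{2}{3}$ ($m = \left(-2\right) \left(- \frac{1}{3}\right) = \frac{2}{3} \approx 0.66667$)
$B{\left(n \right)} = - \frac{7}{2}$ ($B{\left(n \right)} = -2 - \frac{1}{\frac{2}{3}} = -2 - \frac{3}{2} = - \frac{7}{2}$)
$d = 20$ ($d = 5 \cdot 4 = 20$)
$- 40 \frac{L{\left(-1,7 \right)}}{-95} + d = - 40 \frac{9}{-95} + 20 = - 40 \cdot 9 \left(- \frac{1}{95}\right) + 20 = \left(-40\right) \left(- \frac{9}{95}\right) + 20 = \frac{72}{19} + 20 = \frac{452}{19}$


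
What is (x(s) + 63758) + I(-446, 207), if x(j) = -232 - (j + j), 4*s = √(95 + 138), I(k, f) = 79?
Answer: 63605 - √233/2 ≈ 63597.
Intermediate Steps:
s = √233/4 (s = √(95 + 138)/4 = √233/4 ≈ 3.8161)
x(j) = -232 - 2*j
(x(s) + 63758) + I(-446, 207) = ((-232 - √233/2) + 63758) + 79 = (63526 - √233/2) + 79 = 63605 - √233/2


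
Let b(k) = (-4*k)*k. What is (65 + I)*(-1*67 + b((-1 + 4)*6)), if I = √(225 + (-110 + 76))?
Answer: -88595 - 1363*√191 ≈ -1.0743e+5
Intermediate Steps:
b(k) = -4*k²
I = √191 (I = √(225 - 34) = √191 ≈ 13.820)
(65 + I)*(-1*67 + b((-1 + 4)*6)) = (65 + √191)*(-1*67 - 4*36*(-1 + 4)²) = (65 + √191)*(-67 - 4*(3*6)²) = (65 + √191)*(-67 - 4*18²) = (65 + √191)*(-67 - 4*324) = (65 + √191)*(-67 - 1296) = (65 + √191)*(-1363) = -88595 - 1363*√191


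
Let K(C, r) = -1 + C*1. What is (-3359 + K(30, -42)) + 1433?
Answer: -1897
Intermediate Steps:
K(C, r) = -1 + C
(-3359 + K(30, -42)) + 1433 = (-3359 + (-1 + 30)) + 1433 = (-3359 + 29) + 1433 = -3330 + 1433 = -1897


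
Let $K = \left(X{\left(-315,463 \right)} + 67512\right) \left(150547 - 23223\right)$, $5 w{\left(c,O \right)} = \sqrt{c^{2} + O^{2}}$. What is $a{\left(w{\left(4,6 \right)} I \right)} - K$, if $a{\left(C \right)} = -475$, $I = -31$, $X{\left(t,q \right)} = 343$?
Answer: $-8639570495$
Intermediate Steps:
$w{\left(c,O \right)} = \frac{\sqrt{O^{2} + c^{2}}}{5}$ ($w{\left(c,O \right)} = \frac{\sqrt{c^{2} + O^{2}}}{5} = \frac{\sqrt{O^{2} + c^{2}}}{5}$)
$K = 8639570020$ ($K = \left(343 + 67512\right) \left(150547 - 23223\right) = 67855 \cdot 127324 = 8639570020$)
$a{\left(w{\left(4,6 \right)} I \right)} - K = -475 - 8639570020 = -8639570495$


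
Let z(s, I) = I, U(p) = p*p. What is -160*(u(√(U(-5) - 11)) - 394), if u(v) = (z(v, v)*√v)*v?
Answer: 63040 - 2240*14^(¼) ≈ 58707.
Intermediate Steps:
U(p) = p²
u(v) = v^(5/2) (u(v) = (v*√v)*v = v^(3/2)*v = v^(5/2))
-160*(u(√(U(-5) - 11)) - 394) = -160*((√((-5)² - 11))^(5/2) - 394) = -160*((√(25 - 11))^(5/2) - 394) = -160*((√14)^(5/2) - 394) = -160*(14*14^(¼) - 394) = -160*(-394 + 14*14^(¼)) = 63040 - 2240*14^(¼)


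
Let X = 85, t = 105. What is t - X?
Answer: 20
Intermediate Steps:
t - X = 105 - 1*85 = 105 - 85 = 20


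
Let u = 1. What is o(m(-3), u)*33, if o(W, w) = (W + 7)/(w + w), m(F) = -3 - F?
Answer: 231/2 ≈ 115.50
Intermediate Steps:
o(W, w) = (7 + W)/(2*w) (o(W, w) = (7 + W)/((2*w)) = (7 + W)*(1/(2*w)) = (7 + W)/(2*w))
o(m(-3), u)*33 = ((1/2)*(7 + (-3 - 1*(-3)))/1)*33 = ((1/2)*1*(7 + (-3 + 3)))*33 = ((1/2)*1*(7 + 0))*33 = ((1/2)*1*7)*33 = (7/2)*33 = 231/2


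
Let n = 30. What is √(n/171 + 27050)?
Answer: 2*√21971505/57 ≈ 164.47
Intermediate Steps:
√(n/171 + 27050) = √(30/171 + 27050) = √((1/171)*30 + 27050) = √(10/57 + 27050) = √(1541860/57) = 2*√21971505/57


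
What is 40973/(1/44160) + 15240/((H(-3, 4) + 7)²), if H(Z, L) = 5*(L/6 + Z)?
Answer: 88659050610/49 ≈ 1.8094e+9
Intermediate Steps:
H(Z, L) = 5*Z + 5*L/6 (H(Z, L) = 5*(L*(⅙) + Z) = 5*(L/6 + Z) = 5*(Z + L/6) = 5*Z + 5*L/6)
40973/(1/44160) + 15240/((H(-3, 4) + 7)²) = 40973/(1/44160) + 15240/(((5*(-3) + (⅚)*4) + 7)²) = 40973/(1/44160) + 15240/(((-15 + 10/3) + 7)²) = 40973*44160 + 15240/((-35/3 + 7)²) = 1809367680 + 15240/((-14/3)²) = 1809367680 + 15240/(196/9) = 1809367680 + 15240*(9/196) = 1809367680 + 34290/49 = 88659050610/49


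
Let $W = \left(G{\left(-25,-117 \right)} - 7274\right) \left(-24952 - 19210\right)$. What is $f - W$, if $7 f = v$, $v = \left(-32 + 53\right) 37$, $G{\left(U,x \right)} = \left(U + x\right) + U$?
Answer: $-328609331$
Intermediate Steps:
$G{\left(U,x \right)} = x + 2 U$
$v = 777$ ($v = 21 \cdot 37 = 777$)
$f = 111$ ($f = \frac{1}{7} \cdot 777 = 111$)
$W = 328609442$ ($W = \left(\left(-117 + 2 \left(-25\right)\right) - 7274\right) \left(-24952 - 19210\right) = \left(\left(-117 - 50\right) - 7274\right) \left(-44162\right) = \left(-167 - 7274\right) \left(-44162\right) = \left(-7441\right) \left(-44162\right) = 328609442$)
$f - W = 111 - 328609442 = -328609331$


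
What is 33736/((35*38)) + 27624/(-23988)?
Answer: 32188302/1329335 ≈ 24.214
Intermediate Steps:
33736/((35*38)) + 27624/(-23988) = 33736/1330 + 27624*(-1/23988) = 33736*(1/1330) - 2302/1999 = 16868/665 - 2302/1999 = 32188302/1329335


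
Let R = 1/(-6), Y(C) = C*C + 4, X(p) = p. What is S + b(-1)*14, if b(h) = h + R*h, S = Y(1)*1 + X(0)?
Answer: -20/3 ≈ -6.6667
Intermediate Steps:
Y(C) = 4 + C² (Y(C) = C² + 4 = 4 + C²)
R = -⅙ ≈ -0.16667
S = 5 (S = (4 + 1²)*1 + 0 = (4 + 1)*1 + 0 = 5*1 + 0 = 5 + 0 = 5)
b(h) = 5*h/6 (b(h) = h - h/6 = 5*h/6)
S + b(-1)*14 = 5 + ((⅚)*(-1))*14 = 5 - ⅚*14 = 5 - 35/3 = -20/3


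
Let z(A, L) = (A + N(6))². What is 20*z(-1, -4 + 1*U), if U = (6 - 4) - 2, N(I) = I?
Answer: 500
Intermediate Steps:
U = 0 (U = 2 - 2 = 0)
z(A, L) = (6 + A)² (z(A, L) = (A + 6)² = (6 + A)²)
20*z(-1, -4 + 1*U) = 20*(6 - 1)² = 20*5² = 20*25 = 500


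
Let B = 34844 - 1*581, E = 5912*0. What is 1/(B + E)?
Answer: 1/34263 ≈ 2.9186e-5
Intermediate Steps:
E = 0
B = 34263 (B = 34844 - 581 = 34263)
1/(B + E) = 1/(34263 + 0) = 1/34263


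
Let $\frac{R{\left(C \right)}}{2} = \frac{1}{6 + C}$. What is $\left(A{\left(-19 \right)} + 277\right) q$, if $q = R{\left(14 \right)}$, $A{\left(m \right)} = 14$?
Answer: $\frac{291}{10} \approx 29.1$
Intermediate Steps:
$R{\left(C \right)} = \frac{2}{6 + C}$
$q = \frac{1}{10}$ ($q = \frac{2}{6 + 14} = \frac{2}{20} = 2 \cdot \frac{1}{20} = \frac{1}{10} \approx 0.1$)
$\left(A{\left(-19 \right)} + 277\right) q = \left(14 + 277\right) \frac{1}{10} = 291 \cdot \frac{1}{10} = \frac{291}{10}$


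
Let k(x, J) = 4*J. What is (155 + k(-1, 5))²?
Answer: 30625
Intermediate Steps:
(155 + k(-1, 5))² = (155 + 4*5)² = (155 + 20)² = 175² = 30625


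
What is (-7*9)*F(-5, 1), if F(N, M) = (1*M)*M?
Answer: -63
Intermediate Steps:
F(N, M) = M² (F(N, M) = M*M = M²)
(-7*9)*F(-5, 1) = -7*9*1² = -63*1 = -63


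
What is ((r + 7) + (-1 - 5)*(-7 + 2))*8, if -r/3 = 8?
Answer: 104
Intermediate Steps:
r = -24 (r = -3*8 = -24)
((r + 7) + (-1 - 5)*(-7 + 2))*8 = ((-24 + 7) + (-1 - 5)*(-7 + 2))*8 = (-17 - 6*(-5))*8 = (-17 + 30)*8 = 13*8 = 104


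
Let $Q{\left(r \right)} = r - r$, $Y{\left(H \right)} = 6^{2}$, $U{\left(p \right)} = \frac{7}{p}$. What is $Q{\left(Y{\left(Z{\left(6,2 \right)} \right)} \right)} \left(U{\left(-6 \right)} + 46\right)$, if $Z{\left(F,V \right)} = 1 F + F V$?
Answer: $0$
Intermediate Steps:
$Z{\left(F,V \right)} = F + F V$
$Y{\left(H \right)} = 36$
$Q{\left(r \right)} = 0$
$Q{\left(Y{\left(Z{\left(6,2 \right)} \right)} \right)} \left(U{\left(-6 \right)} + 46\right) = 0 \left(\frac{7}{-6} + 46\right) = 0 \left(7 \left(- \frac{1}{6}\right) + 46\right) = 0 \left(- \frac{7}{6} + 46\right) = 0 \cdot \frac{269}{6} = 0$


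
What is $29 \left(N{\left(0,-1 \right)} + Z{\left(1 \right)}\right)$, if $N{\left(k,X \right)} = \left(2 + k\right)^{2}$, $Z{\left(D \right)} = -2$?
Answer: $58$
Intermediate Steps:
$29 \left(N{\left(0,-1 \right)} + Z{\left(1 \right)}\right) = 29 \left(\left(2 + 0\right)^{2} - 2\right) = 29 \left(2^{2} - 2\right) = 29 \left(4 - 2\right) = 29 \cdot 2 = 58$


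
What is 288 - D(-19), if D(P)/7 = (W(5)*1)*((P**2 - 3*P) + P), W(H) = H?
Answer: -13677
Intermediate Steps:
D(P) = -70*P + 35*P**2 (D(P) = 7*((5*1)*((P**2 - 3*P) + P)) = 7*(5*(P**2 - 2*P)) = 7*(-10*P + 5*P**2) = -70*P + 35*P**2)
288 - D(-19) = 288 - 35*(-19)*(-2 - 19) = 288 - 35*(-19)*(-21) = 288 - 1*13965 = 288 - 13965 = -13677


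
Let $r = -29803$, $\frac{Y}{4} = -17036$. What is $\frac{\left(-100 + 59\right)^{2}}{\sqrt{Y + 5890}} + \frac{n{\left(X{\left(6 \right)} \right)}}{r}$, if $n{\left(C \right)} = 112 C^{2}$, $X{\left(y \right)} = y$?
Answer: $- \frac{4032}{29803} - \frac{1681 i \sqrt{62254}}{62254} \approx -0.13529 - 6.7373 i$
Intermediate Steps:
$Y = -68144$ ($Y = 4 \left(-17036\right) = -68144$)
$\frac{\left(-100 + 59\right)^{2}}{\sqrt{Y + 5890}} + \frac{n{\left(X{\left(6 \right)} \right)}}{r} = \frac{\left(-100 + 59\right)^{2}}{\sqrt{-68144 + 5890}} + \frac{112 \cdot 6^{2}}{-29803} = \frac{\left(-41\right)^{2}}{\sqrt{-62254}} + 112 \cdot 36 \left(- \frac{1}{29803}\right) = \frac{1681}{i \sqrt{62254}} + 4032 \left(- \frac{1}{29803}\right) = 1681 \left(- \frac{i \sqrt{62254}}{62254}\right) - \frac{4032}{29803} = - \frac{1681 i \sqrt{62254}}{62254} - \frac{4032}{29803} = - \frac{4032}{29803} - \frac{1681 i \sqrt{62254}}{62254}$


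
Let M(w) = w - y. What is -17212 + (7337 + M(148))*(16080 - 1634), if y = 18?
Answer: 107851070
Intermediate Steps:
M(w) = -18 + w (M(w) = w - 1*18 = w - 18 = -18 + w)
-17212 + (7337 + M(148))*(16080 - 1634) = -17212 + (7337 + (-18 + 148))*(16080 - 1634) = -17212 + (7337 + 130)*14446 = -17212 + 7467*14446 = -17212 + 107868282 = 107851070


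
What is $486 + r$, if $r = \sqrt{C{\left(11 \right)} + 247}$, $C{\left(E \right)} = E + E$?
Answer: $486 + \sqrt{269} \approx 502.4$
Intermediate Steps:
$C{\left(E \right)} = 2 E$
$r = \sqrt{269}$ ($r = \sqrt{2 \cdot 11 + 247} = \sqrt{22 + 247} = \sqrt{269} \approx 16.401$)
$486 + r = 486 + \sqrt{269}$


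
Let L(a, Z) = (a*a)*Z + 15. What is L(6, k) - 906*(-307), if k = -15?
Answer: 277617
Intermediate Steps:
L(a, Z) = 15 + Z*a² (L(a, Z) = a²*Z + 15 = Z*a² + 15 = 15 + Z*a²)
L(6, k) - 906*(-307) = (15 - 15*6²) - 906*(-307) = (15 - 15*36) + 278142 = (15 - 540) + 278142 = -525 + 278142 = 277617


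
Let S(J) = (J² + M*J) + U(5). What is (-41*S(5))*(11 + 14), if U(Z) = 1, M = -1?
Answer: -21525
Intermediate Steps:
S(J) = 1 + J² - J (S(J) = (J² - J) + 1 = 1 + J² - J)
(-41*S(5))*(11 + 14) = (-41*(1 + 5² - 1*5))*(11 + 14) = -41*(1 + 25 - 5)*25 = -41*21*25 = -861*25 = -21525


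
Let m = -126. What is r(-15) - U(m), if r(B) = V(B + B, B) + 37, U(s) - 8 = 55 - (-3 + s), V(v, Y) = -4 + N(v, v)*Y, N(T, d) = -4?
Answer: -99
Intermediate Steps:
V(v, Y) = -4 - 4*Y
U(s) = 66 - s (U(s) = 8 + (55 - (-3 + s)) = 8 + (55 + (3 - s)) = 8 + (58 - s) = 66 - s)
r(B) = 33 - 4*B (r(B) = (-4 - 4*B) + 37 = 33 - 4*B)
r(-15) - U(m) = (33 - 4*(-15)) - (66 - 1*(-126)) = (33 + 60) - (66 + 126) = 93 - 1*192 = 93 - 192 = -99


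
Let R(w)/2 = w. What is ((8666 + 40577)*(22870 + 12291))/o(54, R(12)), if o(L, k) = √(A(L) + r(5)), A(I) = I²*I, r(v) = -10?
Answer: 1731433123*√157454/157454 ≈ 4.3634e+6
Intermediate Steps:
R(w) = 2*w
A(I) = I³
o(L, k) = √(-10 + L³) (o(L, k) = √(L³ - 10) = √(-10 + L³))
((8666 + 40577)*(22870 + 12291))/o(54, R(12)) = ((8666 + 40577)*(22870 + 12291))/(√(-10 + 54³)) = (49243*35161)/(√(-10 + 157464)) = 1731433123/(√157454) = 1731433123*(√157454/157454) = 1731433123*√157454/157454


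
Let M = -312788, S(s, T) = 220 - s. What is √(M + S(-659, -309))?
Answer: I*√311909 ≈ 558.49*I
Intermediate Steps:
√(M + S(-659, -309)) = √(-312788 + (220 - 1*(-659))) = √(-312788 + (220 + 659)) = √(-312788 + 879) = √(-311909) = I*√311909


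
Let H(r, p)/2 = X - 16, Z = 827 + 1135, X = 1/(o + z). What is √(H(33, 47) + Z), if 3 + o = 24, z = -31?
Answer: √48245/5 ≈ 43.930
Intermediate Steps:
o = 21 (o = -3 + 24 = 21)
X = -⅒ (X = 1/(21 - 31) = 1/(-10) = -⅒ ≈ -0.10000)
Z = 1962
H(r, p) = -161/5 (H(r, p) = 2*(-⅒ - 16) = 2*(-161/10) = -161/5)
√(H(33, 47) + Z) = √(-161/5 + 1962) = √(9649/5) = √48245/5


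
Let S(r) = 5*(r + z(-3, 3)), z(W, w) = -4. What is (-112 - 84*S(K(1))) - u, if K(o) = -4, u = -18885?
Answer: 22133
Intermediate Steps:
S(r) = -20 + 5*r (S(r) = 5*(r - 4) = 5*(-4 + r) = -20 + 5*r)
(-112 - 84*S(K(1))) - u = (-112 - 84*(-20 + 5*(-4))) - 1*(-18885) = (-112 - 84*(-20 - 20)) + 18885 = (-112 - 84*(-40)) + 18885 = (-112 + 3360) + 18885 = 3248 + 18885 = 22133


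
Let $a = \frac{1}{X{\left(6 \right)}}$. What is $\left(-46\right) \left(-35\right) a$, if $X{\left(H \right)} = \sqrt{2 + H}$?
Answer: $\frac{805 \sqrt{2}}{2} \approx 569.22$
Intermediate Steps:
$a = \frac{\sqrt{2}}{4}$ ($a = \frac{1}{\sqrt{2 + 6}} = \frac{1}{\sqrt{8}} = \frac{1}{2 \sqrt{2}} = \frac{\sqrt{2}}{4} \approx 0.35355$)
$\left(-46\right) \left(-35\right) a = \left(-46\right) \left(-35\right) \frac{\sqrt{2}}{4} = 1610 \frac{\sqrt{2}}{4} = \frac{805 \sqrt{2}}{2}$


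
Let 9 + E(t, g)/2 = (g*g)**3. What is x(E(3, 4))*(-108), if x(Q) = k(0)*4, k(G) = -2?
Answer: 864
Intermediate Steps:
E(t, g) = -18 + 2*g**6 (E(t, g) = -18 + 2*(g*g)**3 = -18 + 2*(g**2)**3 = -18 + 2*g**6)
x(Q) = -8 (x(Q) = -2*4 = -8)
x(E(3, 4))*(-108) = -8*(-108) = 864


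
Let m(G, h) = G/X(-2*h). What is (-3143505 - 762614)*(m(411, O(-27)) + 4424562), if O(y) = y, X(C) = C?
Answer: -311092117646107/18 ≈ -1.7283e+13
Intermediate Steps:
m(G, h) = -G/(2*h) (m(G, h) = G/((-2*h)) = G*(-1/(2*h)) = -G/(2*h))
(-3143505 - 762614)*(m(411, O(-27)) + 4424562) = (-3143505 - 762614)*(-1/2*411/(-27) + 4424562) = -3906119*(-1/2*411*(-1/27) + 4424562) = -3906119*(137/18 + 4424562) = -3906119*79642253/18 = -311092117646107/18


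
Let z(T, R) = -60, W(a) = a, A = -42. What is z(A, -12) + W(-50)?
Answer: -110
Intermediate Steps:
z(A, -12) + W(-50) = -60 - 50 = -110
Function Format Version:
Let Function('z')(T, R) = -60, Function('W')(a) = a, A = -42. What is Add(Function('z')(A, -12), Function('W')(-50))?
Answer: -110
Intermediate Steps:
Add(Function('z')(A, -12), Function('W')(-50)) = Add(-60, -50) = -110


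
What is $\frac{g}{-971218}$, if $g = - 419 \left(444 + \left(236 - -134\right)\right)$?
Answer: $\frac{170533}{485609} \approx 0.35117$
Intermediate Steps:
$g = -341066$ ($g = - 419 \left(444 + \left(236 + 134\right)\right) = - 419 \left(444 + 370\right) = \left(-419\right) 814 = -341066$)
$\frac{g}{-971218} = - \frac{341066}{-971218} = \left(-341066\right) \left(- \frac{1}{971218}\right) = \frac{170533}{485609}$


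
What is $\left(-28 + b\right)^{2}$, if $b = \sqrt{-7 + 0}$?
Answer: $\left(28 - i \sqrt{7}\right)^{2} \approx 777.0 - 148.16 i$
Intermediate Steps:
$b = i \sqrt{7}$ ($b = \sqrt{-7} = i \sqrt{7} \approx 2.6458 i$)
$\left(-28 + b\right)^{2} = \left(-28 + i \sqrt{7}\right)^{2}$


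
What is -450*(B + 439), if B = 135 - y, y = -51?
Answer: -281250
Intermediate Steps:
B = 186 (B = 135 - 1*(-51) = 135 + 51 = 186)
-450*(B + 439) = -450*(186 + 439) = -450*625 = -281250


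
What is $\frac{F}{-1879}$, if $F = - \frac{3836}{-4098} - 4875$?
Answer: $\frac{9986957}{3850071} \approx 2.594$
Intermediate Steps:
$F = - \frac{9986957}{2049}$ ($F = \left(-3836\right) \left(- \frac{1}{4098}\right) - 4875 = \frac{1918}{2049} - 4875 = - \frac{9986957}{2049} \approx -4874.1$)
$\frac{F}{-1879} = - \frac{9986957}{2049 \left(-1879\right)} = \left(- \frac{9986957}{2049}\right) \left(- \frac{1}{1879}\right) = \frac{9986957}{3850071}$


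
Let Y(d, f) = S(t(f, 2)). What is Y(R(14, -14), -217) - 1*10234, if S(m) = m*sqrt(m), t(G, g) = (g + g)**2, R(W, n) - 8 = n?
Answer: -10170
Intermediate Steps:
R(W, n) = 8 + n
t(G, g) = 4*g**2 (t(G, g) = (2*g)**2 = 4*g**2)
S(m) = m**(3/2)
Y(d, f) = 64 (Y(d, f) = (4*2**2)**(3/2) = (4*4)**(3/2) = 16**(3/2) = 64)
Y(R(14, -14), -217) - 1*10234 = 64 - 1*10234 = 64 - 10234 = -10170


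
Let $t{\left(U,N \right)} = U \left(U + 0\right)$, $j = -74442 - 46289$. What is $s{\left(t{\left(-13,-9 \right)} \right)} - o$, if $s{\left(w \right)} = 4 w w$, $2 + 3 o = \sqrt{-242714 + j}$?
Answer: $\frac{342734}{3} - \frac{i \sqrt{363445}}{3} \approx 1.1424 \cdot 10^{5} - 200.95 i$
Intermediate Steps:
$j = -120731$
$t{\left(U,N \right)} = U^{2}$ ($t{\left(U,N \right)} = U U = U^{2}$)
$o = - \frac{2}{3} + \frac{i \sqrt{363445}}{3}$ ($o = - \frac{2}{3} + \frac{\sqrt{-242714 - 120731}}{3} = - \frac{2}{3} + \frac{\sqrt{-363445}}{3} = - \frac{2}{3} + \frac{i \sqrt{363445}}{3} \approx -0.66667 + 200.95 i$)
$s{\left(w \right)} = 4 w^{2}$
$s{\left(t{\left(-13,-9 \right)} \right)} - o = 4 \left(\left(-13\right)^{2}\right)^{2} - \left(- \frac{2}{3} + \frac{i \sqrt{363445}}{3}\right) = 4 \cdot 169^{2} + \left(\frac{2}{3} - \frac{i \sqrt{363445}}{3}\right) = 4 \cdot 28561 + \left(\frac{2}{3} - \frac{i \sqrt{363445}}{3}\right) = 114244 + \left(\frac{2}{3} - \frac{i \sqrt{363445}}{3}\right) = \frac{342734}{3} - \frac{i \sqrt{363445}}{3}$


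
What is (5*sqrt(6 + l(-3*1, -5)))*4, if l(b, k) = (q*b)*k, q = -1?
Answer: 60*I ≈ 60.0*I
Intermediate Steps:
l(b, k) = -b*k (l(b, k) = (-b)*k = -b*k)
(5*sqrt(6 + l(-3*1, -5)))*4 = (5*sqrt(6 - 1*(-3*1)*(-5)))*4 = (5*sqrt(6 - 1*(-3)*(-5)))*4 = (5*sqrt(6 - 15))*4 = (5*sqrt(-9))*4 = (5*(3*I))*4 = (15*I)*4 = 60*I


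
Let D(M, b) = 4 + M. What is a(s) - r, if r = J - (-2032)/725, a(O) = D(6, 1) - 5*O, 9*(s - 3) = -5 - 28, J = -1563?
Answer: 3422429/2175 ≈ 1573.5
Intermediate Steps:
s = -2/3 (s = 3 + (-5 - 28)/9 = 3 + (1/9)*(-33) = 3 - 11/3 = -2/3 ≈ -0.66667)
a(O) = 10 - 5*O (a(O) = (4 + 6) - 5*O = 10 - 5*O)
r = -1131143/725 (r = -1563 - (-2032)/725 = -1563 - 1*(-2032/725) = -1563 + 2032/725 = -1131143/725 ≈ -1560.2)
a(s) - r = (10 - 5*(-2/3)) - 1*(-1131143/725) = (10 + 10/3) + 1131143/725 = 40/3 + 1131143/725 = 3422429/2175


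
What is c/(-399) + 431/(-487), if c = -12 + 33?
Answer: -8676/9253 ≈ -0.93764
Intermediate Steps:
c = 21
c/(-399) + 431/(-487) = 21/(-399) + 431/(-487) = 21*(-1/399) + 431*(-1/487) = -1/19 - 431/487 = -8676/9253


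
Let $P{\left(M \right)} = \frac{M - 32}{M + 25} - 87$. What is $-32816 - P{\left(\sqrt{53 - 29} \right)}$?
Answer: $- \frac{19669305}{601} - \frac{114 \sqrt{6}}{601} \approx -32728.0$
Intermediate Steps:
$P{\left(M \right)} = -87 + \frac{-32 + M}{25 + M}$ ($P{\left(M \right)} = \frac{-32 + M}{25 + M} - 87 = -87 + \frac{-32 + M}{25 + M}$)
$-32816 - P{\left(\sqrt{53 - 29} \right)} = -32816 - \frac{-2207 - 86 \sqrt{53 - 29}}{25 + \sqrt{53 - 29}} = -32816 - \frac{-2207 - 86 \sqrt{24}}{25 + \sqrt{24}} = -32816 - \frac{-2207 - 86 \cdot 2 \sqrt{6}}{25 + 2 \sqrt{6}} = -32816 - \frac{-2207 - 172 \sqrt{6}}{25 + 2 \sqrt{6}}$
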